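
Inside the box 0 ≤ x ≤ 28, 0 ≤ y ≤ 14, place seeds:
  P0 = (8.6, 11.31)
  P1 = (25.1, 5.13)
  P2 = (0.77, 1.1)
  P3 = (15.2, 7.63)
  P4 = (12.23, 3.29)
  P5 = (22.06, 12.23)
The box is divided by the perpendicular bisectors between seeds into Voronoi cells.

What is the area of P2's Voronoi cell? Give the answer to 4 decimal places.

Area of P2's cell: 47.1787

1. box [0,28]×[0,14]: [(0, 0) (28, 0) (28, 14) (0, 14)]
2. ⊥bis P2·P0 via (4.685,6.205): [(0, 9.7979) (0, 0) (12.7761, 0)]  |A|=62.5893
3. ⊥bis P2·P1 via (12.935,3.115): [(0, 9.7979) (0, 0) (12.7761, 0)]  |A|=62.5893
4. ⊥bis P2·P3 via (7.985,4.365): [(8.4637, 3.3071) (0, 9.7979) (0, 0) (9.9603, 0)]  |A|=57.9333
5. ⊥bis P2·P4 via (6.5,2.195): [(5.9138, 5.2627) (0, 9.7979) (0, 0) (6.9195, 0)]  |A|=47.1787
6. ⊥bis P2·P5 via (11.415,6.665): [(5.9138, 5.2627) (0, 9.7979) (0, 0) (6.9195, 0)]  |A|=47.1787
7. canonical 4-gon: [(5.9138, 5.2627) (0, 9.7979) (0, 0) (6.9195, 0)]
8. shoelace: 47.1787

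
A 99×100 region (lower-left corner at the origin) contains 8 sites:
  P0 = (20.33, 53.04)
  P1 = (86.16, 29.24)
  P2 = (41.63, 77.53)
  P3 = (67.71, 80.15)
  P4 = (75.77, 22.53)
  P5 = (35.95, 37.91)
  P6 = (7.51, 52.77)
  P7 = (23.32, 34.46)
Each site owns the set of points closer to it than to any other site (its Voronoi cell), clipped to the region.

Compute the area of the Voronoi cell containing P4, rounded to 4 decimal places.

Area of P4's cell: 1385.1723

1. box [0,99]×[0,100]: [(0, 0) (99, 0) (99, 100) (0, 100)]
2. ⊥bis P4·P0 via (48.05,37.785): [(27.256, 0) (99, 0) (99, 100) (82.2884, 100)]  |A|=4422.7784
3. ⊥bis P4·P1 via (80.965,25.885): [(59.6579, 58.8777) (27.256, 0) (97.6819, 0)]  |A|=2073.2586
4. ⊥bis P4·P2 via (58.7,50.03): [(63.4626, 52.9863) (52.7594, 46.3425) (27.256, 0) (97.6819, 0)]  |A|=2029.0909
5. ⊥bis P4·P3 via (71.74,51.34): [(65.1235, 50.4145) (57.6309, 49.3664) (52.7594, 46.3425) (27.256, 0) (97.6819, 0)]  |A|=2018.5857
6. ⊥bis P4·P5 via (55.86,30.22): [(65.1235, 50.4145) (63.5763, 50.198) (44.1879, 0) (97.6819, 0)]  |A|=1385.1723
7. ⊥bis P4·P6 via (41.64,37.65): [(65.1235, 50.4145) (63.5763, 50.198) (44.1879, 0) (97.6819, 0)]  |A|=1385.1723
8. ⊥bis P4·P7 via (49.545,28.495): [(65.1235, 50.4145) (63.5763, 50.198) (44.1879, 0) (97.6819, 0)]  |A|=1385.1723
9. canonical 4-gon: [(65.1235, 50.4145) (63.5763, 50.198) (44.1879, 0) (97.6819, 0)]
10. shoelace: 1385.1723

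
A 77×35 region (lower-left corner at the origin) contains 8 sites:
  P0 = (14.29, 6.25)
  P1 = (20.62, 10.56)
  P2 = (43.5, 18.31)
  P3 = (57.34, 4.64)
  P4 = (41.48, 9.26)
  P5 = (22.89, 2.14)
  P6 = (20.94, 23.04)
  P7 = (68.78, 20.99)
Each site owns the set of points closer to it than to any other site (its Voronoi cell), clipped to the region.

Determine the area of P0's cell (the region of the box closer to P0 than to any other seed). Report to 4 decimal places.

Area of P0's cell: 303.8463

1. box [0,77]×[0,35]: [(0, 0) (77, 0) (77, 35) (0, 35)]
2. ⊥bis P0·P1 via (17.455,8.405): [(0, 34.0408) (0, 0) (23.1778, 0)]  |A|=394.4956
3. ⊥bis P0·P2 via (28.895,12.28): [(0, 34.0408) (0, 0) (23.1778, 0)]  |A|=394.4956
4. ⊥bis P0·P3 via (35.815,5.445): [(0, 34.0408) (0, 0) (23.1778, 0)]  |A|=394.4956
5. ⊥bis P0·P4 via (27.885,7.755): [(0, 34.0408) (0, 0) (23.1778, 0)]  |A|=394.4956
6. ⊥bis P0·P5 via (18.59,4.195): [(19.3041, 5.6893) (0, 34.0408) (0, 0) (16.5852, 0)]  |A|=375.742
7. ⊥bis P0·P6 via (17.615,14.645): [(19.3041, 5.6893) (11.5783, 17.0359) (0, 21.6218) (0, 0) (16.5852, 0)]  |A|=303.8463
8. ⊥bis P0·P7 via (41.535,13.62): [(19.3041, 5.6893) (11.5783, 17.0359) (0, 21.6218) (0, 0) (16.5852, 0)]  |A|=303.8463
9. canonical 5-gon: [(19.3041, 5.6893) (11.5783, 17.0359) (0, 21.6218) (0, 0) (16.5852, 0)]
10. shoelace: 303.8463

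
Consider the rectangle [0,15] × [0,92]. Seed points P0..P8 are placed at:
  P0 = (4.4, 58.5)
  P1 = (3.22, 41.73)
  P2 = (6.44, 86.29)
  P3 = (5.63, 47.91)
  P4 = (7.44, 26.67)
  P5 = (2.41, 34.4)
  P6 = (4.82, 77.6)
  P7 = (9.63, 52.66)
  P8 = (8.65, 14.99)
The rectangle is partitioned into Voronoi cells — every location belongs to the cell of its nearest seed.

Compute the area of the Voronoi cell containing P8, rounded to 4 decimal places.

1. box [0,15]×[0,92]: [(0, 0) (15, 0) (15, 92) (0, 92)]
2. ⊥bis P8·P0 via (6.525,36.745): [(0, 36.1076) (0, 0) (15, 0) (15, 37.5728)]  |A|=552.6036
3. ⊥bis P8·P1 via (5.935,28.36): [(0, 27.1548) (0, 0) (15, 0) (15, 30.2008)]  |A|=430.167
4. ⊥bis P8·P2 via (7.545,50.64): [(0, 27.1548) (0, 0) (15, 0) (15, 30.2008)]  |A|=430.167
5. ⊥bis P8·P3 via (7.14,31.45): [(0, 27.1548) (0, 0) (15, 0) (15, 30.2008)]  |A|=430.167
6. ⊥bis P8·P4 via (8.045,20.83): [(0, 19.9966) (0, 0) (15, 0) (15, 21.5505)]  |A|=311.6031
7. ⊥bis P8·P5 via (5.53,24.695): [(0, 19.9966) (0, 0) (15, 0) (15, 21.5505)]  |A|=311.6031
8. ⊥bis P8·P6 via (6.735,46.295): [(0, 19.9966) (0, 0) (15, 0) (15, 21.5505)]  |A|=311.6031
9. ⊥bis P8·P7 via (9.14,33.825): [(0, 19.9966) (0, 0) (15, 0) (15, 21.5505)]  |A|=311.6031
10. canonical 4-gon: [(0, 19.9966) (0, 0) (15, 0) (15, 21.5505)]
11. shoelace: 311.6031

Area of P8's cell: 311.6031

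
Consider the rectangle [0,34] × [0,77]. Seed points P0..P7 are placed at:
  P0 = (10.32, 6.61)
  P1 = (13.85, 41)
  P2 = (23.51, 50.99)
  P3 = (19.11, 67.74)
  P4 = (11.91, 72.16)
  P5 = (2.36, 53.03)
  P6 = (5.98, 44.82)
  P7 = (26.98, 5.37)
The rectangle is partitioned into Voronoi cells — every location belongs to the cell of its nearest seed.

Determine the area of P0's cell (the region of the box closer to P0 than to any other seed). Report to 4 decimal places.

1. box [0,34]×[0,77]: [(0, 0) (34, 0) (34, 77) (0, 77)]
2. ⊥bis P0·P1 via (12.085,23.805): [(0, 25.0455) (0, 0) (34, 0) (34, 21.5555)]  |A|=792.2168
3. ⊥bis P0·P2 via (16.915,28.8): [(0, 25.0455) (0, 0) (34, 0) (34, 21.5555)]  |A|=792.2168
4. ⊥bis P0·P3 via (14.715,37.175): [(0, 25.0455) (0, 0) (34, 0) (34, 21.5555)]  |A|=792.2168
5. ⊥bis P0·P4 via (11.115,39.385): [(0, 25.0455) (0, 0) (34, 0) (34, 21.5555)]  |A|=792.2168
6. ⊥bis P0·P5 via (6.34,29.82): [(0, 25.0455) (0, 0) (34, 0) (34, 21.5555)]  |A|=792.2168
7. ⊥bis P0·P6 via (8.15,25.715): [(1.1848, 24.9239) (0, 24.7893) (0, 0) (34, 0) (34, 21.5555)]  |A|=792.0651
8. ⊥bis P0·P7 via (18.65,5.99): [(19.9161, 23.0012) (1.1848, 24.9239) (0, 24.7893) (0, 0) (18.2042, 0)]  |A|=458.6113
9. canonical 5-gon: [(19.9161, 23.0012) (1.1848, 24.9239) (0, 24.7893) (0, 0) (18.2042, 0)]
10. shoelace: 458.6113

Area of P0's cell: 458.6113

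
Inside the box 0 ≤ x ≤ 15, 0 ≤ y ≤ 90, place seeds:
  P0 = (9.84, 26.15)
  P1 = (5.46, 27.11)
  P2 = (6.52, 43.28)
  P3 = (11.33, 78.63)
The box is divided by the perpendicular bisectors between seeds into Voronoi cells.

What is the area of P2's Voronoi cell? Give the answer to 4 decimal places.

1. box [0,15]×[0,90]: [(0, 0) (15, 0) (15, 90) (0, 90)]
2. ⊥bis P2·P0 via (8.18,34.715): [(0, 33.1296) (15, 36.0368) (15, 90) (0, 90)]  |A|=831.2519
3. ⊥bis P2·P1 via (5.99,35.195): [(0, 35.5877) (9.4772, 34.9664) (15, 36.0368) (15, 90) (0, 90)]  |A|=819.6042
4. ⊥bis P2·P3 via (8.925,60.955): [(0, 62.1694) (0, 35.5877) (9.4772, 34.9664) (15, 36.0368) (15, 60.1284)]  |A|=386.8377
5. canonical 5-gon: [(0, 62.1694) (0, 35.5877) (9.4772, 34.9664) (15, 36.0368) (15, 60.1284)]
6. shoelace: 386.8377

Area of P2's cell: 386.8377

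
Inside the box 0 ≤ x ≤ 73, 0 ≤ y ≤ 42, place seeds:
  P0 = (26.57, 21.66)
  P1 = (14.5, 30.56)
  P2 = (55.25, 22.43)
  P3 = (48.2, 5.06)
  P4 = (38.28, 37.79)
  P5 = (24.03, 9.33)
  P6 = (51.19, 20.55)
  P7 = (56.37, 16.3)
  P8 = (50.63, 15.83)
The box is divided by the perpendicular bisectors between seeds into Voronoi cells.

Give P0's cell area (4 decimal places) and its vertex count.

1. box [0,73]×[0,42]: [(0, 0) (73, 0) (73, 42) (0, 42)]
2. ⊥bis P0·P1 via (20.535,26.11): [(1.2824, 0) (73, 0) (73, 42) (32.2517, 42)]  |A|=2361.7834
3. ⊥bis P0·P2 via (40.91,22.045): [(1.2824, 0) (41.5019, 0) (40.3742, 42) (32.2517, 42)]  |A|=1015.1817
4. ⊥bis P0·P3 via (37.385,13.36): [(1.2824, 0) (27.1318, 0) (41.0161, 18.0914) (40.3742, 42) (32.2517, 42)]  |A|=885.1945
5. ⊥bis P0·P4 via (32.425,29.725): [(26.4168, 34.0868) (1.2824, 0) (27.1318, 0) (41.0161, 18.0914) (40.8684, 23.5953)]  |A|=722.6608
6. ⊥bis P0·P5 via (25.3,15.495): [(26.4168, 34.0868) (14.3684, 17.7469) (37.1501, 13.0539) (41.0161, 18.0914) (40.8684, 23.5953)]  |A|=321.0839
7. ⊥bis P0·P6 via (38.88,21.105): [(39.0517, 24.9141) (26.4168, 34.0868) (14.3684, 17.7469) (37.1501, 13.0539) (38.6023, 14.9462)]  |A|=304.8584
8. ⊥bis P0·P7 via (41.47,18.98): [(39.0517, 24.9141) (26.4168, 34.0868) (14.3684, 17.7469) (37.1501, 13.0539) (38.6023, 14.9462)]  |A|=304.8584
9. ⊥bis P0·P8 via (38.6,18.745): [(38.8133, 19.6252) (39.0517, 24.9141) (26.4168, 34.0868) (14.3684, 17.7469) (37.1501, 13.0539) (37.2537, 13.1889)]  |A|=301.8886
10. canonical 6-gon: [(38.8133, 19.6252) (39.0517, 24.9141) (26.4168, 34.0868) (14.3684, 17.7469) (37.1501, 13.0539) (37.2537, 13.1889)]
11. shoelace: 301.8886

Area of P0's cell: 301.8886 (6 vertices)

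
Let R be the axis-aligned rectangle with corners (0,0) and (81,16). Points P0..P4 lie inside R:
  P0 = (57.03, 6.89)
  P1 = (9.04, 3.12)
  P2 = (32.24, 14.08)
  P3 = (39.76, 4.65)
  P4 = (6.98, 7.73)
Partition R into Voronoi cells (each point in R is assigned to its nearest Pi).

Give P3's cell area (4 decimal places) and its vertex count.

Area of P3's cell: 221.0357 (5 vertices)

1. box [0,81]×[0,16]: [(0, 0) (81, 0) (81, 16) (0, 16)]
2. ⊥bis P3·P0 via (48.395,5.77): [(0, 0) (49.1434, 0) (47.0681, 16) (0, 16)]  |A|=769.6921
3. ⊥bis P3·P1 via (24.4,3.885): [(24.5935, 0) (49.1434, 0) (47.0681, 16) (23.7966, 16)]  |A|=382.5713
4. ⊥bis P3·P2 via (36,9.365): [(24.5806, 0.2586) (24.5935, 0) (49.1434, 0) (47.0681, 16) (44.3202, 16)]  |A|=221.0357
5. ⊥bis P3·P4 via (23.37,6.19): [(24.5806, 0.2586) (24.5935, 0) (49.1434, 0) (47.0681, 16) (44.3202, 16)]  |A|=221.0357
6. canonical 5-gon: [(24.5806, 0.2586) (24.5935, 0) (49.1434, 0) (47.0681, 16) (44.3202, 16)]
7. shoelace: 221.0357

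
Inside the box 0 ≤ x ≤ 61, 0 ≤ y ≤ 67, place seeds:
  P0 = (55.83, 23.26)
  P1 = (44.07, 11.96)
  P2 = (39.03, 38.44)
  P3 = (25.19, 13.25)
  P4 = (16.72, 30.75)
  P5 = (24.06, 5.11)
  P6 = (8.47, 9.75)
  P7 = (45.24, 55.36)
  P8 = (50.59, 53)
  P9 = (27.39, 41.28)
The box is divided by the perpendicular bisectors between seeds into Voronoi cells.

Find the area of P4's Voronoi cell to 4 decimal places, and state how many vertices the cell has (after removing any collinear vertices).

1. box [0,61]×[0,67]: [(0, 0) (61, 0) (61, 67) (0, 67)]
2. ⊥bis P4·P0 via (36.275,27.005): [(0, 0) (31.1032, 0) (43.9345, 67) (0, 67)]  |A|=2513.7639
3. ⊥bis P4·P1 via (30.395,21.355): [(0, 0) (15.7237, 0) (37.0473, 31.0379) (43.9345, 67) (0, 67)]  |A|=2275.0894
4. ⊥bis P4·P2 via (27.875,34.595): [(0, 0) (15.7237, 0) (31.7559, 23.3359) (16.7054, 67) (0, 67)]  |A|=1611.9981
5. ⊥bis P4·P3 via (20.955,22): [(0, 11.8578) (30.6062, 26.6712) (16.7054, 67) (0, 67)]  |A|=1180.7018
6. ⊥bis P4·P5 via (20.39,17.93): [(0, 12.0929) (1.1892, 12.4334) (30.6062, 26.6712) (16.7054, 67) (0, 67)]  |A|=1180.562
7. ⊥bis P4·P6 via (12.595,20.25): [(0, 25.198) (15.2137, 19.2212) (30.6062, 26.6712) (16.7054, 67) (0, 67)]  |A|=1079.2244
8. ⊥bis P4·P7 via (30.98,43.055): [(0, 25.198) (15.2137, 19.2212) (30.6062, 26.6712) (20.954, 54.6739) (10.3178, 67) (0, 67)]  |A|=1039.8572
9. ⊥bis P4·P8 via (33.655,41.875): [(0, 25.198) (15.2137, 19.2212) (30.6062, 26.6712) (20.954, 54.6739) (10.3178, 67) (0, 67)]  |A|=1039.8572
10. ⊥bis P4·P9 via (22.055,36.015): [(0, 58.3632) (0, 25.198) (15.2137, 19.2212) (30.6062, 26.6712) (30.2467, 27.7144)]  |A|=620.4678
11. canonical 5-gon: [(0, 58.3632) (0, 25.198) (15.2137, 19.2212) (30.6062, 26.6712) (30.2467, 27.7144)]
12. shoelace: 620.4678

Area of P4's cell: 620.4678 (5 vertices)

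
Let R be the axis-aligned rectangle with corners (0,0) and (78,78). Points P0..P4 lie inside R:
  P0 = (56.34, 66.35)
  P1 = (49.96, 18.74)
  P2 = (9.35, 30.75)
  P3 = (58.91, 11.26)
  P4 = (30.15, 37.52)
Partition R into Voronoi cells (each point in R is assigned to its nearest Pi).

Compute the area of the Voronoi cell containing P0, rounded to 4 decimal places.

Area of P0's cell: 1598.1946

1. box [0,78]×[0,78]: [(0, 0) (78, 0) (78, 78) (0, 78)]
2. ⊥bis P0·P1 via (53.15,42.545): [(0, 49.6674) (78, 39.215) (78, 78) (0, 78)]  |A|=2617.5882
3. ⊥bis P0·P2 via (32.845,48.55): [(35.6141, 44.8949) (78, 39.215) (78, 78) (10.5334, 78)]  |A|=1938.7122
4. ⊥bis P0·P3 via (57.625,38.805): [(35.6141, 44.8949) (75.0079, 39.6159) (78, 39.7555) (78, 78) (10.5334, 78)]  |A|=1937.9035
5. ⊥bis P0·P4 via (43.245,51.935): [(53.6562, 42.4772) (75.0079, 39.6159) (78, 39.7555) (78, 78) (14.5526, 78)]  |A|=1598.1946
6. canonical 5-gon: [(53.6562, 42.4772) (75.0079, 39.6159) (78, 39.7555) (78, 78) (14.5526, 78)]
7. shoelace: 1598.1946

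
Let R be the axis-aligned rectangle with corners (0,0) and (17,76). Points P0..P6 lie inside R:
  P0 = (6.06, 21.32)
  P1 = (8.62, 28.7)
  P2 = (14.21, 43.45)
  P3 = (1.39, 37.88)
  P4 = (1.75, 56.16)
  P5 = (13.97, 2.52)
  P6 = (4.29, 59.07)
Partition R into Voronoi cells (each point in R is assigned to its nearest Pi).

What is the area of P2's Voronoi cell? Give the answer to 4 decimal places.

Area of P2's cell: 170.3539

1. box [0,17]×[0,76]: [(0, 0) (17, 0) (17, 76) (0, 76)]
2. ⊥bis P2·P0 via (10.135,32.385): [(0, 36.1175) (17, 29.8568) (17, 76) (0, 76)]  |A|=731.2187
3. ⊥bis P2·P1 via (11.415,36.075): [(0, 40.4011) (17, 33.9584) (17, 76) (0, 76)]  |A|=659.9445
4. ⊥bis P2·P3 via (7.8,40.665): [(0, 58.6176) (9.4748, 36.8103) (17, 33.9584) (17, 76) (0, 76)]  |A|=573.6458
5. ⊥bis P2·P4 via (7.98,49.805): [(5.0688, 46.9511) (9.4748, 36.8103) (17, 33.9584) (17, 58.6476)]  |A|=179.1586
6. ⊥bis P2·P5 via (14.09,22.985): [(5.0688, 46.9511) (9.4748, 36.8103) (17, 33.9584) (17, 58.6476)]  |A|=179.1586
7. ⊥bis P2·P6 via (9.25,51.26): [(9.8582, 51.6463) (5.0688, 46.9511) (9.4748, 36.8103) (17, 33.9584) (17, 56.1819)]  |A|=170.3539
8. canonical 5-gon: [(9.8582, 51.6463) (5.0688, 46.9511) (9.4748, 36.8103) (17, 33.9584) (17, 56.1819)]
9. shoelace: 170.3539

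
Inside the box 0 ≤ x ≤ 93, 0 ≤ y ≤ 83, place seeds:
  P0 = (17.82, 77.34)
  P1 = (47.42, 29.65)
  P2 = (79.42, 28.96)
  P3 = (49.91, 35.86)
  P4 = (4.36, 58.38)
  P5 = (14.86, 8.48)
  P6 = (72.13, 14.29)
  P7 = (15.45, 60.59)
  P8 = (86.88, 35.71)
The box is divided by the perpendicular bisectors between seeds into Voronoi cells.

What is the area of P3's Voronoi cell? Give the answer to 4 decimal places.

Area of P3's cell: 1261.9122

1. box [0,93]×[0,83]: [(0, 0) (93, 0) (93, 83) (0, 83)]
2. ⊥bis P3·P0 via (33.865,56.6): [(0, 30.4012) (0, 0) (93, 0) (93, 83) (67.99, 83)]  |A|=5930.9018
3. ⊥bis P3·P1 via (48.665,32.755): [(18.6166, 44.8034) (93, 14.9782) (93, 83) (67.99, 83)]  |A|=3007.4971
4. ⊥bis P3·P2 via (64.665,32.41): [(18.6166, 44.8034) (63.3673, 26.8599) (76.4939, 83) (67.99, 83)]  |A|=1536.334
5. ⊥bis P3·P4 via (27.135,47.12): [(30.5565, 54.0404) (24.7699, 42.3361) (63.3673, 26.8599) (76.4939, 83) (67.99, 83)]  |A|=1493.1854
6. ⊥bis P3·P5 via (32.385,22.17): [(30.5565, 54.0404) (24.7699, 42.3361) (63.3673, 26.8599) (76.4939, 83) (67.99, 83)]  |A|=1493.1854
7. ⊥bis P3·P6 via (61.02,25.075): [(30.5565, 54.0404) (24.7699, 42.3361) (62.9249, 27.0373) (63.5623, 27.6939) (76.4939, 83) (67.99, 83)]  |A|=1492.9836
8. ⊥bis P3·P7 via (32.68,48.225): [(44.7129, 64.9922) (27.6307, 41.189) (62.9249, 27.0373) (63.5623, 27.6939) (76.4939, 83) (67.99, 83)]  |A|=1397.9792
9. ⊥bis P3·P8 via (68.395,35.785): [(44.7129, 64.9922) (27.6307, 41.189) (62.9249, 27.0373) (63.5623, 27.6939) (68.4469, 48.5846) (68.5866, 83) (67.99, 83)]  |A|=1261.9122
10. canonical 7-gon: [(44.7129, 64.9922) (27.6307, 41.189) (62.9249, 27.0373) (63.5623, 27.6939) (68.4469, 48.5846) (68.5866, 83) (67.99, 83)]
11. shoelace: 1261.9122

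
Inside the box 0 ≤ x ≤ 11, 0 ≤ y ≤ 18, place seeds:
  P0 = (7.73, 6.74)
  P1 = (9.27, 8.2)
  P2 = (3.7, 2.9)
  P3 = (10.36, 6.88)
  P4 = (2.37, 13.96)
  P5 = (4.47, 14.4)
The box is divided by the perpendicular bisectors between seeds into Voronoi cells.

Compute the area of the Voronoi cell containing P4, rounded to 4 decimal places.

Area of P4's cell: 33.6946

1. box [0,11]×[0,18]: [(0, 0) (11, 0) (11, 18) (0, 18)]
2. ⊥bis P4·P0 via (5.05,10.35): [(0, 6.601) (11, 14.7672) (11, 18) (0, 18)]  |A|=80.4752
3. ⊥bis P4·P1 via (5.82,11.08): [(0, 6.601) (5.4724, 10.6635) (11, 17.2852) (11, 18) (0, 18)]  |A|=73.5158
4. ⊥bis P4·P2 via (3.035,8.43): [(0, 8.065) (2.3533, 8.348) (5.4724, 10.6635) (11, 17.2852) (11, 18) (0, 18)]  |A|=71.7931
5. ⊥bis P4·P3 via (6.365,10.42): [(0, 8.065) (2.3533, 8.348) (5.4724, 10.6635) (11, 17.2852) (11, 18) (0, 18)]  |A|=71.7931
6. ⊥bis P4·P5 via (3.42,14.18): [(0, 8.065) (2.3533, 8.348) (4.3339, 9.8184) (2.6196, 18) (0, 18)]  |A|=33.6946
7. canonical 5-gon: [(0, 8.065) (2.3533, 8.348) (4.3339, 9.8184) (2.6196, 18) (0, 18)]
8. shoelace: 33.6946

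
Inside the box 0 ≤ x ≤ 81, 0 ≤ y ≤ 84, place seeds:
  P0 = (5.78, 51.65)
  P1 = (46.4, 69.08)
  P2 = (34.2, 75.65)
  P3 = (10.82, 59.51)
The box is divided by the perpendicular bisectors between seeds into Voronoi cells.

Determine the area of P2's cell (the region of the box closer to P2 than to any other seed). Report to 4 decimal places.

Area of P2's cell: 509.6291

1. box [0,81]×[0,84]: [(0, 0) (81, 0) (81, 84) (0, 84)]
2. ⊥bis P2·P0 via (19.99,63.65): [(73.7409, 0) (81, 0) (81, 84) (2.8049, 84)]  |A|=3589.0765
3. ⊥bis P2·P1 via (40.3,72.365): [(29.5258, 52.3581) (46.5657, 84) (2.8049, 84)]  |A|=692.3386
4. ⊥bis P2·P3 via (22.51,67.58): [(31.0563, 55.2001) (46.5657, 84) (11.1747, 84)]  |A|=509.6291
5. canonical 3-gon: [(31.0563, 55.2001) (46.5657, 84) (11.1747, 84)]
6. shoelace: 509.6291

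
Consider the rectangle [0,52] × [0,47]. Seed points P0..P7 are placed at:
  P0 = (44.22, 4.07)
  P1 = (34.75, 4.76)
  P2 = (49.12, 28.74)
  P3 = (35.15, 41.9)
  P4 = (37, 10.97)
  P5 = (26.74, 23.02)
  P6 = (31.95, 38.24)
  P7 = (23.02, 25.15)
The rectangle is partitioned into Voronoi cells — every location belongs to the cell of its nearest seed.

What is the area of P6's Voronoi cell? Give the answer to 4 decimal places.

Area of P6's cell: 298.3110

1. box [0,52]×[0,47]: [(0, 0) (52, 0) (52, 47) (0, 47)]
2. ⊥bis P6·P0 via (38.085,21.155): [(0, 7.4792) (52, 26.1517) (52, 47) (0, 47)]  |A|=1569.5974
3. ⊥bis P6·P1 via (33.35,21.5): [(0, 18.7109) (40.7751, 22.121) (52, 26.1517) (52, 47) (0, 47)]  |A|=1340.6107
4. ⊥bis P6·P2 via (40.535,33.49): [(0, 18.7109) (33.9278, 21.5483) (48.01, 47) (0, 47)]  |A|=1090.8607
5. ⊥bis P6·P3 via (33.55,40.07): [(0, 18.7109) (33.9278, 21.5483) (40.7113, 33.8087) (25.6238, 47) (0, 47)]  |A|=943.2097
6. ⊥bis P6·P4 via (34.475,24.605): [(0, 18.7109) (4.8264, 19.1145) (35.7496, 24.841) (40.7113, 33.8087) (25.6238, 47) (0, 47)]  |A|=897.5153
7. ⊥bis P6·P5 via (29.345,30.63): [(0, 40.6752) (37.4227, 27.8649) (40.7113, 33.8087) (25.6238, 47) (0, 47)]  |A|=430.0327
8. ⊥bis P6·P7 via (27.485,31.695): [(28.7451, 30.8353) (37.4227, 27.8649) (40.7113, 33.8087) (25.6238, 47) (5.0502, 47)]  |A|=298.311
9. canonical 5-gon: [(28.7451, 30.8353) (37.4227, 27.8649) (40.7113, 33.8087) (25.6238, 47) (5.0502, 47)]
10. shoelace: 298.311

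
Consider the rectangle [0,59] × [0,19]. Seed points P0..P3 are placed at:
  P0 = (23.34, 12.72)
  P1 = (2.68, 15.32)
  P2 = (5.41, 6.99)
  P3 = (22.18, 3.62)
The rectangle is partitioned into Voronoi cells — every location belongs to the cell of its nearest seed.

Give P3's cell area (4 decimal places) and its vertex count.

Area of P3's cell: 291.9943 (4 vertices)

1. box [0,59]×[0,19]: [(0, 0) (59, 0) (59, 19) (0, 19)]
2. ⊥bis P3·P0 via (22.76,8.17): [(0, 11.0713) (0, 0) (59, 0) (59, 3.5504)]  |A|=431.3393
3. ⊥bis P3·P1 via (12.43,9.47): [(12.4394, 9.4856) (6.748, 0) (59, 0) (59, 3.5504)]  |A|=330.4751
4. ⊥bis P3·P2 via (13.795,5.305): [(14.5803, 9.2127) (12.7289, 0) (59, 0) (59, 3.5504)]  |A|=291.9943
5. canonical 4-gon: [(14.5803, 9.2127) (12.7289, 0) (59, 0) (59, 3.5504)]
6. shoelace: 291.9943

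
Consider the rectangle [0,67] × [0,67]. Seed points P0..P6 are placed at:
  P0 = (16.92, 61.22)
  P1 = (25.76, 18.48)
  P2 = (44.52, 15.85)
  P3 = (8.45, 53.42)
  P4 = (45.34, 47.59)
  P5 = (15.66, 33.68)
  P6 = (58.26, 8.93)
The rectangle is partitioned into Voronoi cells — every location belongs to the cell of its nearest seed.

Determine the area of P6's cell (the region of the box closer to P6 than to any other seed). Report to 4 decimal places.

1. box [0,67]×[0,67]: [(0, 0) (67, 0) (67, 67) (0, 67)]
2. ⊥bis P6·P0 via (37.59,35.075): [(0, 5.3567) (0, 0) (67, 0) (67, 58.3263)]  |A|=2133.3794
3. ⊥bis P6·P1 via (42.01,13.705): [(51.5273, 46.0937) (37.9828, 0) (67, 0) (67, 58.3263)]  |A|=1119.9868
4. ⊥bis P6·P2 via (51.39,12.39): [(45.1499, 0) (67, 0) (67, 43.3844)]  |A|=473.9767
5. ⊥bis P6·P3 via (33.355,31.175): [(45.1499, 0) (67, 0) (67, 43.3844)]  |A|=473.9767
6. ⊥bis P6·P4 via (51.8,28.26): [(60.9173, 31.307) (45.1499, 0) (67, 0) (67, 33.3398)]  |A|=443.4275
7. ⊥bis P6·P5 via (36.96,21.305): [(60.9173, 31.307) (45.1499, 0) (67, 0) (67, 33.3398)]  |A|=443.4275
8. canonical 4-gon: [(60.9173, 31.307) (45.1499, 0) (67, 0) (67, 33.3398)]
9. shoelace: 443.4275

Area of P6's cell: 443.4275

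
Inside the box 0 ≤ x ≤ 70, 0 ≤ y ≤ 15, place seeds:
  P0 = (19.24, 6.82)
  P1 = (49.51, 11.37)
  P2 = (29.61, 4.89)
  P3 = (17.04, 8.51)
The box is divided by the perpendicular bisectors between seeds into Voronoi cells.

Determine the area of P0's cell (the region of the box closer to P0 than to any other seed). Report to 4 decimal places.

Area of P0's cell: 100.7686

1. box [0,70]×[0,15]: [(0, 0) (70, 0) (70, 15) (0, 15)]
2. ⊥bis P0·P1 via (34.375,9.095): [(0, 0) (35.7421, 0) (33.4874, 15) (0, 15)]  |A|=519.2213
3. ⊥bis P0·P2 via (24.425,5.855): [(0, 0) (23.3353, 0) (26.127, 15) (0, 15)]  |A|=370.9674
4. ⊥bis P0·P3 via (18.14,7.665): [(12.2519, 0) (23.3353, 0) (26.127, 15) (23.7746, 15)]  |A|=100.7686
5. canonical 4-gon: [(12.2519, 0) (23.3353, 0) (26.127, 15) (23.7746, 15)]
6. shoelace: 100.7686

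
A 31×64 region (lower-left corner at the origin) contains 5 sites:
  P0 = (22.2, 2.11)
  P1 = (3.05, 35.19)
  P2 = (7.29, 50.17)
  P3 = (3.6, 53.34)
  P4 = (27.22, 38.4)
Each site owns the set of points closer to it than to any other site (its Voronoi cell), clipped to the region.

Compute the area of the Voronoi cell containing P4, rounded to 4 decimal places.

Area of P4's cell: 515.2012

1. box [0,31]×[0,64]: [(0, 0) (31, 0) (31, 64) (0, 64)]
2. ⊥bis P4·P0 via (24.71,20.255): [(0, 23.6731) (31, 19.3849) (31, 64) (0, 64)]  |A|=1316.6004
3. ⊥bis P4·P1 via (15.135,36.795): [(17.1936, 21.2947) (31, 19.3849) (31, 64) (11.5219, 64)]  |A|=723.8955
4. ⊥bis P4·P2 via (17.255,44.285): [(14.7121, 39.9792) (17.1936, 21.2947) (31, 19.3849) (31, 64) (28.898, 64)]  |A|=515.2012
5. ⊥bis P4·P3 via (15.41,45.87): [(14.7121, 39.9792) (17.1936, 21.2947) (31, 19.3849) (31, 64) (28.898, 64)]  |A|=515.2012
6. canonical 5-gon: [(14.7121, 39.9792) (17.1936, 21.2947) (31, 19.3849) (31, 64) (28.898, 64)]
7. shoelace: 515.2012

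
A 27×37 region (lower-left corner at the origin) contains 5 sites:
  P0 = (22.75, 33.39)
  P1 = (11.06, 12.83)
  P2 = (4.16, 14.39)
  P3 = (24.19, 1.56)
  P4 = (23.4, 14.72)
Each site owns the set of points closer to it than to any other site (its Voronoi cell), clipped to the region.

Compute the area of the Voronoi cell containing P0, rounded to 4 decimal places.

1. box [0,27]×[0,37]: [(0, 0) (27, 0) (27, 37) (0, 37)]
2. ⊥bis P0·P1 via (16.905,23.11): [(0, 32.7218) (27, 17.3702) (27, 37) (0, 37)]  |A|=322.7576
3. ⊥bis P0·P2 via (13.455,23.89): [(10.5719, 26.7109) (27, 17.3702) (27, 37) (0.0559, 37)]  |A|=299.856
4. ⊥bis P0·P3 via (23.47,17.475): [(10.5719, 26.7109) (26.5691, 17.6152) (27, 17.6347) (27, 37) (0.0559, 37)]  |A|=299.799
5. ⊥bis P0·P4 via (23.075,24.055): [(10.5719, 26.7109) (15.6949, 23.7981) (27, 24.1916) (27, 37) (0.0559, 37)]  |A|=261.2973
6. canonical 5-gon: [(10.5719, 26.7109) (15.6949, 23.7981) (27, 24.1916) (27, 37) (0.0559, 37)]
7. shoelace: 261.2973

Area of P0's cell: 261.2973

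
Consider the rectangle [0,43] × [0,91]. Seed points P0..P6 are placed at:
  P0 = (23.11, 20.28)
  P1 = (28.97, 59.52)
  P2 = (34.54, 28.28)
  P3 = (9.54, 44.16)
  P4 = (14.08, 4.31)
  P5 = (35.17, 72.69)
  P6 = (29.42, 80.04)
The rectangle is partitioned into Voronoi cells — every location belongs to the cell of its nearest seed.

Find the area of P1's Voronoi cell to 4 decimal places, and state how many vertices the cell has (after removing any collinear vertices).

1. box [0,43]×[0,91]: [(0, 0) (43, 0) (43, 91) (0, 91)]
2. ⊥bis P1·P0 via (26.04,39.9): [(0, 43.7887) (43, 37.3672) (43, 91) (0, 91)]  |A|=2168.1464
3. ⊥bis P1·P2 via (31.755,43.9): [(0, 43.7887) (16.9413, 41.2588) (43, 45.905) (43, 91) (0, 91)]  |A|=2056.9057
4. ⊥bis P1·P3 via (19.255,51.84): [(0, 76.1971) (26.3006, 42.9275) (43, 45.905) (43, 91) (0, 91)]  |A|=1604.7518
5. ⊥bis P1·P4 via (21.525,31.915): [(0, 76.1971) (26.3006, 42.9275) (43, 45.905) (43, 91) (0, 91)]  |A|=1604.7518
6. ⊥bis P1·P5 via (32.07,66.105): [(0, 81.2025) (0, 76.1971) (26.3006, 42.9275) (43, 45.905) (43, 60.9595)]  |A|=748.2351
7. ⊥bis P1·P6 via (29.195,69.78): [(24.0226, 69.8934) (4.6473, 70.3183) (26.3006, 42.9275) (43, 45.905) (43, 60.9595)]  |A|=632.1494
8. canonical 5-gon: [(24.0226, 69.8934) (4.6473, 70.3183) (26.3006, 42.9275) (43, 45.905) (43, 60.9595)]
9. shoelace: 632.1494

Area of P1's cell: 632.1494 (5 vertices)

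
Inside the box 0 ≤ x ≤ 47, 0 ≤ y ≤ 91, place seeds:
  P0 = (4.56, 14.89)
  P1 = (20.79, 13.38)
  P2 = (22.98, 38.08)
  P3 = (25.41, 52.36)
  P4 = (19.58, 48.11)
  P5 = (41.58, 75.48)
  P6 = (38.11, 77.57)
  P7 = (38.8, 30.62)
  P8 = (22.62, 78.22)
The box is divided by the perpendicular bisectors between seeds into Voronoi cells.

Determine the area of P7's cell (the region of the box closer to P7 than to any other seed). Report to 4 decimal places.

1. box [0,47]×[0,91]: [(0, 0) (47, 0) (47, 91) (0, 91)]
2. ⊥bis P7·P0 via (21.68,22.755): [(0, 69.9466) (32.1337, 0) (47, 0) (47, 91) (0, 91)]  |A|=3153.1777
3. ⊥bis P7·P1 via (29.795,22): [(0, 69.9466) (14.8585, 37.6037) (47, 4.0266) (47, 91) (0, 91)]  |A|=2808.9549
4. ⊥bis P7·P2 via (30.89,34.35): [(26.6269, 25.3096) (47, 4.0266) (47, 68.5136)]  |A|=656.8989
5. ⊥bis P7·P3 via (32.105,41.49): [(35.1377, 43.3579) (26.6269, 25.3096) (47, 4.0266) (47, 50.6641)]  |A|=551.031
6. ⊥bis P7·P4 via (29.19,39.365): [(35.1377, 43.3579) (26.6269, 25.3096) (47, 4.0266) (47, 50.6641)]  |A|=551.031
7. ⊥bis P7·P5 via (40.19,53.05): [(35.1377, 43.3579) (26.6269, 25.3096) (47, 4.0266) (47, 50.6641)]  |A|=551.031
8. ⊥bis P7·P6 via (38.455,54.095): [(35.1377, 43.3579) (26.6269, 25.3096) (47, 4.0266) (47, 50.6641)]  |A|=551.031
9. ⊥bis P7·P8 via (30.71,54.42): [(35.1377, 43.3579) (26.6269, 25.3096) (47, 4.0266) (47, 50.6641)]  |A|=551.031
10. canonical 4-gon: [(35.1377, 43.3579) (26.6269, 25.3096) (47, 4.0266) (47, 50.6641)]
11. shoelace: 551.031

Area of P7's cell: 551.0310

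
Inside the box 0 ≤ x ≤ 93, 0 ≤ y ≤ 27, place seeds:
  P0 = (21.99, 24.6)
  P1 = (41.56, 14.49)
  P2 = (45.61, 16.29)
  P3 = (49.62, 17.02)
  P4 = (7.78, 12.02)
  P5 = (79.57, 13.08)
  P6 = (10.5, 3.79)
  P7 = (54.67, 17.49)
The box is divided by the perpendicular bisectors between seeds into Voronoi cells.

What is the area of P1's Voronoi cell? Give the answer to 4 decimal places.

1. box [0,93]×[0,27]: [(0, 0) (93, 0) (93, 27) (0, 27)]
2. ⊥bis P1·P0 via (31.775,19.545): [(21.6779, 0) (93, 0) (93, 27) (35.6263, 27)]  |A|=1737.393
3. ⊥bis P1·P2 via (43.585,15.39): [(21.6779, 0) (50.425, 0) (38.425, 27) (35.6263, 27)]  |A|=425.868
4. ⊥bis P1·P3 via (45.59,15.755): [(21.6779, 0) (50.425, 0) (38.425, 27) (35.6263, 27)]  |A|=425.868
5. ⊥bis P1·P4 via (24.67,13.255): [(25.148, 6.7172) (25.6392, 0) (50.425, 0) (38.425, 27) (35.6263, 27)]  |A|=412.5637
6. ⊥bis P1·P5 via (60.565,13.785): [(25.148, 6.7172) (25.6392, 0) (50.425, 0) (38.425, 27) (35.6263, 27)]  |A|=412.5637
7. ⊥bis P1·P6 via (26.03,9.14): [(26.1779, 8.7107) (29.1787, 0) (50.425, 0) (38.425, 27) (35.6263, 27)]  |A|=393.1997
8. ⊥bis P1·P7 via (48.115,15.99): [(26.1779, 8.7107) (29.1787, 0) (50.425, 0) (38.425, 27) (35.6263, 27)]  |A|=393.1997
9. canonical 5-gon: [(26.1779, 8.7107) (29.1787, 0) (50.425, 0) (38.425, 27) (35.6263, 27)]
10. shoelace: 393.1997

Area of P1's cell: 393.1997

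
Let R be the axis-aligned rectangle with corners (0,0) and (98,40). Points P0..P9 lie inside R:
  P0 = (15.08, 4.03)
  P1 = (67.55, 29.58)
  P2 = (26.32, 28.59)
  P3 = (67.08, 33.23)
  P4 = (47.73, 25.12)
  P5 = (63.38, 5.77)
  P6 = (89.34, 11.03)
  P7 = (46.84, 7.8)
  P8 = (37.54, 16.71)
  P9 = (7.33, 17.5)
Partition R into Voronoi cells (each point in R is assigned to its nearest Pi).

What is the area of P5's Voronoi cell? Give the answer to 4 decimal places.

1. box [0,98]×[0,40]: [(0, 0) (98, 0) (98, 40) (0, 40)]
2. ⊥bis P5·P0 via (39.23,4.9): [(39.4065, 0) (98, 0) (98, 40) (37.9655, 40)]  |A|=2372.559
3. ⊥bis P5·P1 via (65.465,17.675): [(38.6003, 22.38) (39.4065, 0) (98, 0) (98, 11.9769)]  |A|=1011.374
4. ⊥bis P5·P2 via (44.85,17.18): [(47.1319, 20.8858) (39.1227, 7.8788) (39.4065, 0) (98, 0) (98, 11.9769)]  |A|=949.9051
5. ⊥bis P5·P3 via (65.23,19.5): [(47.1319, 20.8858) (39.1227, 7.8788) (39.4065, 0) (98, 0) (98, 11.9769)]  |A|=949.9051
6. ⊥bis P5·P4 via (55.555,15.445): [(59.5854, 18.7047) (39.3231, 2.3168) (39.4065, 0) (98, 0) (98, 11.9769)]  |A|=802.1884
7. ⊥bis P5·P6 via (76.36,8.4): [(74.8124, 16.0379) (59.5854, 18.7047) (39.3231, 2.3168) (39.4065, 0) (78.062, 0)]  |A|=503.4482
8. ⊥bis P5·P7 via (55.11,6.785): [(74.8124, 16.0379) (59.5854, 18.7047) (56.241, 15.9998) (54.2773, 0) (78.062, 0)]  |A|=364.3148
9. ⊥bis P5·P8 via (50.46,11.24): [(74.8124, 16.0379) (59.5854, 18.7047) (56.241, 15.9998) (54.2773, 0) (78.062, 0)]  |A|=364.3148
10. ⊥bis P5·P9 via (35.355,11.635): [(74.8124, 16.0379) (59.5854, 18.7047) (56.241, 15.9998) (54.2773, 0) (78.062, 0)]  |A|=364.3148
11. canonical 5-gon: [(74.8124, 16.0379) (59.5854, 18.7047) (56.241, 15.9998) (54.2773, 0) (78.062, 0)]
12. shoelace: 364.3148

Area of P5's cell: 364.3148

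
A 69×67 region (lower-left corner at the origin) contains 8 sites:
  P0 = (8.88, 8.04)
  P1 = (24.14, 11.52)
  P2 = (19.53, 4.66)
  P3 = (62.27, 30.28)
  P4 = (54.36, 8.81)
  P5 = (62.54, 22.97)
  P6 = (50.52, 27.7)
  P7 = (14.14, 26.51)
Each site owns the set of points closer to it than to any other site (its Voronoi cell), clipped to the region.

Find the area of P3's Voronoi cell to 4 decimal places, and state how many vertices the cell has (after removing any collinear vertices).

1. box [0,69]×[0,67]: [(0, 0) (69, 0) (69, 67) (0, 67)]
2. ⊥bis P3·P0 via (35.575,19.16): [(43.5562, 0) (69, 0) (69, 67) (15.6469, 67)]  |A|=2639.695
3. ⊥bis P3·P1 via (43.205,20.9): [(53.4878, 0) (69, 0) (69, 67) (20.5238, 67)]  |A|=2143.6123
4. ⊥bis P3·P2 via (40.9,17.47): [(53.4878, 0) (69, 0) (69, 67) (20.5238, 67)]  |A|=2143.6123
5. ⊥bis P3·P4 via (58.315,19.545): [(40.674, 26.0443) (69, 15.6084) (69, 67) (20.5238, 67)]  |A|=1720.5481
6. ⊥bis P3·P5 via (62.405,26.625): [(40.674, 26.0443) (41.2216, 25.8426) (69, 26.8686) (69, 67) (20.5238, 67)]  |A|=1564.1532
7. ⊥bis P3·P6 via (56.395,28.99): [(56.9585, 26.4238) (69, 26.8686) (69, 67) (48.049, 67)]  |A|=666.6781
8. ⊥bis P3·P7 via (38.205,28.395): [(56.9585, 26.4238) (69, 26.8686) (69, 67) (48.049, 67)]  |A|=666.6781
9. canonical 4-gon: [(56.9585, 26.4238) (69, 26.8686) (69, 67) (48.049, 67)]
10. shoelace: 666.6781

Area of P3's cell: 666.6781 (4 vertices)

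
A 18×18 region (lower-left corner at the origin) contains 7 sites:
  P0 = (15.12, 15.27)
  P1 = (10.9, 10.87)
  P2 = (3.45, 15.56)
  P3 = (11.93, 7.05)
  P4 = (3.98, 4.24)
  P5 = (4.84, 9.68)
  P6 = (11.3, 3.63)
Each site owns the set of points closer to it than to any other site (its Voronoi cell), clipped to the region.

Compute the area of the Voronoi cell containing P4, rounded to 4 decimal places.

Area of P4's cell: 53.4685

1. box [0,18]×[0,18]: [(0, 0) (18, 0) (18, 18) (0, 18)]
2. ⊥bis P4·P0 via (9.55,9.755): [(0, 0) (18, 0) (18, 1.2207) (1.3864, 18) (0, 18)]  |A|=184.6181
3. ⊥bis P4·P1 via (7.44,7.555): [(0, 15.3204) (0, 0) (14.6784, 0)]  |A|=112.4396
4. ⊥bis P4·P2 via (3.715,9.9): [(5.1298, 9.9662) (0, 9.7261) (0, 0) (14.6784, 0)]  |A|=98.0906
5. ⊥bis P4·P3 via (7.955,5.645): [(7.1863, 7.8198) (5.1298, 9.9662) (0, 9.7261) (0, 0) (9.9503, 0)]  |A|=79.6042
6. ⊥bis P4·P5 via (4.41,6.96): [(7.6725, 6.4442) (0, 7.6572) (0, 0) (9.9503, 0)]  |A|=61.4358
7. ⊥bis P4·P6 via (7.64,3.935): [(7.8154, 6.0399) (7.6725, 6.4442) (0, 7.6572) (0, 0) (7.3121, 0)]  |A|=53.4685
8. canonical 5-gon: [(7.8154, 6.0399) (7.6725, 6.4442) (0, 7.6572) (0, 0) (7.3121, 0)]
9. shoelace: 53.4685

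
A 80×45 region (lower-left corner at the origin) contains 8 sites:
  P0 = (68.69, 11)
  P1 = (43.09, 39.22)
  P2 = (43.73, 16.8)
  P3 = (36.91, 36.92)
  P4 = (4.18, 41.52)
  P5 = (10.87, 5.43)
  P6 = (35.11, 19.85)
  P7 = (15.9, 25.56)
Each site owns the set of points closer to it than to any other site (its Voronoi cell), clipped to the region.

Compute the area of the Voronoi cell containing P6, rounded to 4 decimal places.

1. box [0,80]×[0,45]: [(0, 0) (80, 0) (80, 45) (0, 45)]
2. ⊥bis P6·P0 via (51.9,15.425): [(0, 0) (47.8347, 0) (59.6945, 45) (0, 45)]  |A|=2419.4076
3. ⊥bis P6·P1 via (39.1,29.535): [(0, 0) (47.8347, 0) (54.0008, 23.3962) (1.5615, 45) (0, 45)]  |A|=1791.4614
4. ⊥bis P6·P2 via (39.42,18.325): [(0, 0) (32.9361, 0) (42.8411, 27.9938) (1.5615, 45) (0, 45)]  |A|=1438.2047
5. ⊥bis P6·P3 via (36.01,28.385): [(0, 32.1822) (0, 0) (32.9361, 0) (42.7288, 27.6765)]  |A|=1143.3317
6. ⊥bis P6·P4 via (19.645,30.685): [(19.2703, 30.1502) (0, 2.6453) (0, 0) (32.9361, 0) (42.7288, 27.6765)]  |A|=858.7397
7. ⊥bis P6·P5 via (22.99,12.64): [(19.2703, 30.1502) (15.6486, 24.9809) (30.5093, 0) (32.9361, 0) (42.7288, 27.6765)]  |A|=456.967
8. ⊥bis P6·P7 via (25.505,22.705): [(27.4613, 29.2864) (22.6721, 13.1744) (30.5093, 0) (32.9361, 0) (42.7288, 27.6765)]  |A|=349.3789
9. canonical 5-gon: [(27.4613, 29.2864) (22.6721, 13.1744) (30.5093, 0) (32.9361, 0) (42.7288, 27.6765)]
10. shoelace: 349.3789

Area of P6's cell: 349.3789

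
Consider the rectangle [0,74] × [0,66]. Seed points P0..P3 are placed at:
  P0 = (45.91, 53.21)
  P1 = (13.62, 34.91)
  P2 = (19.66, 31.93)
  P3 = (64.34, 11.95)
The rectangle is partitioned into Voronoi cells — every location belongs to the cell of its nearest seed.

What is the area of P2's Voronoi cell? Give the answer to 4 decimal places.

Area of P2's cell: 1238.6749

1. box [0,74]×[0,66]: [(0, 0) (74, 0) (74, 66) (0, 66)]
2. ⊥bis P2·P0 via (32.785,42.57): [(0, 0) (67.2951, 0) (13.7911, 66) (0, 66)]  |A|=2675.8433
3. ⊥bis P2·P1 via (16.64,33.42): [(0.1513, 0) (67.2951, 0) (25.5548, 51.4889)]  |A|=1728.5779
4. ⊥bis P2·P3 via (42,21.94): [(0.1513, 0) (32.1889, 0) (44.6696, 27.9098) (25.5548, 51.4889)]  |A|=1238.6749
5. canonical 4-gon: [(0.1513, 0) (32.1889, 0) (44.6696, 27.9098) (25.5548, 51.4889)]
6. shoelace: 1238.6749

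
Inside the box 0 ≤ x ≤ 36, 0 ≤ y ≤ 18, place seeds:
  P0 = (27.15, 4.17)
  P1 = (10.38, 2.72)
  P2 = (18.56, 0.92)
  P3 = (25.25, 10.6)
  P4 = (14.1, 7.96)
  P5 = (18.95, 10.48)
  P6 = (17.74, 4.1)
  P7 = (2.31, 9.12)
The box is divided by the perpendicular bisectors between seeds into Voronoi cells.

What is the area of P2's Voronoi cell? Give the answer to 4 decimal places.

Area of P2's cell: 23.4971

1. box [0,36]×[0,18]: [(0, 0) (36, 0) (36, 18) (0, 18)]
2. ⊥bis P2·P0 via (22.855,2.545): [(0, 0) (23.8179, 0) (17.0076, 18) (0, 18)]  |A|=367.4299
3. ⊥bis P2·P1 via (14.47,1.82): [(14.0695, 0) (23.8179, 0) (17.6543, 16.2909)]  |A|=79.4048
4. ⊥bis P2·P3 via (21.905,5.76): [(16.204, 9.7001) (14.0695, 0) (23.8179, 0) (21.5443, 6.0093)]  |A|=59.13
5. ⊥bis P2·P4 via (16.33,4.44): [(20.2352, 6.914) (14.8386, 3.4952) (14.0695, 0) (23.8179, 0) (21.5443, 6.0093)]  |A|=44.7214
6. ⊥bis P2·P5 via (18.755,5.7): [(18.3453, 5.7167) (14.8386, 3.4952) (14.0695, 0) (23.8179, 0) (21.7069, 5.5796)]  |A|=42.3717
7. ⊥bis P2·P6 via (18.15,2.51): [(14.4096, 1.5455) (14.0695, 0) (23.8179, 0) (22.4488, 3.6185)]  |A|=23.4971
8. ⊥bis P2·P7 via (10.435,5.02): [(14.4096, 1.5455) (14.0695, 0) (23.8179, 0) (22.4488, 3.6185)]  |A|=23.4971
9. canonical 4-gon: [(14.4096, 1.5455) (14.0695, 0) (23.8179, 0) (22.4488, 3.6185)]
10. shoelace: 23.4971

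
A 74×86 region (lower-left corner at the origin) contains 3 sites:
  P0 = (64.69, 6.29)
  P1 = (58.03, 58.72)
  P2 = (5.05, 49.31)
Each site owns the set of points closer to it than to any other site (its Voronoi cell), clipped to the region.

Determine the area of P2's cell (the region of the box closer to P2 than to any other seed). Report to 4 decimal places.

Area of P2's cell: 2495.4776

1. box [0,74]×[0,86]: [(0, 0) (74, 0) (74, 86) (0, 86)]
2. ⊥bis P2·P0 via (34.87,27.8): [(0, 0) (14.8171, 0) (74, 82.0472) (74, 86) (0, 86)]  |A|=3936.1046
3. ⊥bis P2·P1 via (31.54,54.015): [(0, 0) (14.8171, 0) (35.9341, 29.2752) (25.859, 86) (0, 86)]  |A|=2495.4776
4. canonical 5-gon: [(0, 0) (14.8171, 0) (35.9341, 29.2752) (25.859, 86) (0, 86)]
5. shoelace: 2495.4776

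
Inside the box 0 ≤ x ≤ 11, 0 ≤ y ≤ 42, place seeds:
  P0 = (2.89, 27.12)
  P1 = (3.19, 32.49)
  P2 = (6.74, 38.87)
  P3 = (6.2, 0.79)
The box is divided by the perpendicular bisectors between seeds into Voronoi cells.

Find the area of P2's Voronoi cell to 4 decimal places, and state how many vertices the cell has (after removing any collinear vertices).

1. box [0,11]×[0,42]: [(0, 0) (11, 0) (11, 42) (0, 42)]
2. ⊥bis P2·P0 via (4.815,32.995): [(0, 34.5727) (11, 30.9684) (11, 42) (0, 42)]  |A|=101.5239
3. ⊥bis P2·P1 via (4.965,35.68): [(0, 38.4427) (11, 32.322) (11, 42) (0, 42)]  |A|=72.7946
4. ⊥bis P2·P3 via (6.47,19.83): [(0, 38.4427) (11, 32.322) (11, 42) (0, 42)]  |A|=72.7946
5. canonical 4-gon: [(0, 38.4427) (11, 32.322) (11, 42) (0, 42)]
6. shoelace: 72.7946

Area of P2's cell: 72.7946 (4 vertices)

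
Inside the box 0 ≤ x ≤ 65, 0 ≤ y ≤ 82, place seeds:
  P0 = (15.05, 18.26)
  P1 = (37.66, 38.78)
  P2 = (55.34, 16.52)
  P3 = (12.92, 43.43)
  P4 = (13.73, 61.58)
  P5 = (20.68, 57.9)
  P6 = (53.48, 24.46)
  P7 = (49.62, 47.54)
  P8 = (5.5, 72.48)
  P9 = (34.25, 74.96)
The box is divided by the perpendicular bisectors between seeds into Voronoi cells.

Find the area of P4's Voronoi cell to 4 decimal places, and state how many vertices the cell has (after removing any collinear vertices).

1. box [0,65]×[0,82]: [(0, 0) (65, 0) (65, 82) (0, 82)]
2. ⊥bis P4·P0 via (14.39,39.92): [(0, 39.4815) (65, 41.4621) (65, 82) (0, 82)]  |A|=2699.3312
3. ⊥bis P4·P1 via (25.695,50.18): [(0, 39.4815) (15.9652, 39.968) (56.0124, 82) (0, 82)]  |A|=1516.5656
4. ⊥bis P4·P2 via (34.535,39.05): [(0, 39.4815) (15.9652, 39.968) (56.0124, 82) (0, 82)]  |A|=1516.5656
5. ⊥bis P4·P3 via (13.325,52.505): [(0, 53.0997) (27.3153, 51.8806) (56.0124, 82) (0, 82)]  |A|=1238.2403
6. ⊥bis P4·P5 via (17.205,59.74): [(0, 53.0997) (13.373, 52.5029) (28.9916, 82) (0, 82)]  |A|=620.826
7. ⊥bis P4·P6 via (33.605,43.02): [(0, 53.0997) (13.373, 52.5029) (28.9916, 82) (0, 82)]  |A|=620.826
8. ⊥bis P4·P7 via (31.675,54.56): [(0, 53.0997) (13.373, 52.5029) (28.9916, 82) (0, 82)]  |A|=620.826
9. ⊥bis P4·P8 via (9.615,67.03): [(0, 59.7702) (0, 53.0997) (13.373, 52.5029) (28.6918, 81.4339)]  |A|=293.7133
10. ⊥bis P4·P9 via (23.99,68.27): [(19.7894, 74.7122) (0, 59.7702) (0, 53.0997) (13.373, 52.5029) (22.7382, 70.1899)]  |A|=263.6733
11. canonical 5-gon: [(19.7894, 74.7122) (0, 59.7702) (0, 53.0997) (13.373, 52.5029) (22.7382, 70.1899)]
12. shoelace: 263.6733

Area of P4's cell: 263.6733 (5 vertices)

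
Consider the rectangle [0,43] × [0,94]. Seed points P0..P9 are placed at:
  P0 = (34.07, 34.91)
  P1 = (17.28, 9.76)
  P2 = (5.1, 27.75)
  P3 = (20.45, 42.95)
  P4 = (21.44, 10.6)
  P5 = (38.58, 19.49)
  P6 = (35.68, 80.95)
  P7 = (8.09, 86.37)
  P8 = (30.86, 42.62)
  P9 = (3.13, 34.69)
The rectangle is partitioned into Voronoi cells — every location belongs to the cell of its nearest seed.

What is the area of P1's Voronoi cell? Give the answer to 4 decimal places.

1. box [0,43]×[0,94]: [(0, 0) (43, 0) (43, 94) (0, 94)]
2. ⊥bis P1·P0 via (25.675,22.335): [(0, 39.4755) (0, 0) (43, 0) (43, 10.7689)]  |A|=1080.2549
3. ⊥bis P1·P2 via (11.19,18.755): [(21.044, 25.4266) (0, 11.1789) (0, 0) (43, 0) (43, 10.7689)]  |A|=782.5176
4. ⊥bis P1·P3 via (18.865,26.355): [(21.044, 25.4266) (0, 11.1789) (0, 0) (43, 0) (43, 10.7689)]  |A|=782.5176
5. ⊥bis P1·P4 via (19.36,10.18): [(16.8542, 22.5899) (0, 11.1789) (0, 0) (21.4156, 0)]  |A|=336.093
6. ⊥bis P1·P5 via (27.93,14.625): [(16.8542, 22.5899) (0, 11.1789) (0, 0) (21.4156, 0)]  |A|=336.093
7. ⊥bis P1·P6 via (26.48,45.355): [(16.8542, 22.5899) (0, 11.1789) (0, 0) (21.4156, 0)]  |A|=336.093
8. ⊥bis P1·P7 via (12.685,48.065): [(16.8542, 22.5899) (0, 11.1789) (0, 0) (21.4156, 0)]  |A|=336.093
9. ⊥bis P1·P8 via (24.07,26.19): [(16.8542, 22.5899) (0, 11.1789) (0, 0) (21.4156, 0)]  |A|=336.093
10. ⊥bis P1·P9 via (10.205,22.225): [(16.8542, 22.5899) (0, 11.1789) (0, 0) (21.4156, 0)]  |A|=336.093
11. canonical 4-gon: [(16.8542, 22.5899) (0, 11.1789) (0, 0) (21.4156, 0)]
12. shoelace: 336.093

Area of P1's cell: 336.0930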